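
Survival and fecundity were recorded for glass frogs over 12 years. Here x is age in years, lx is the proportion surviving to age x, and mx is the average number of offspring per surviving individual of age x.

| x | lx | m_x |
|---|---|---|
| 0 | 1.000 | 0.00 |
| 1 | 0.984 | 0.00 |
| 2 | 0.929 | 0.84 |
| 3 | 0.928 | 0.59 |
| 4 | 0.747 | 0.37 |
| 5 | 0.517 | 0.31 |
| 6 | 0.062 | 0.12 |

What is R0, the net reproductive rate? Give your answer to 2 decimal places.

1.77

lx·mx by age: 0, 0, 0.78036, 0.54752, 0.27639, 0.16027, 0.00744
R0 = Σ lx·mx = 1.77198 → 1.77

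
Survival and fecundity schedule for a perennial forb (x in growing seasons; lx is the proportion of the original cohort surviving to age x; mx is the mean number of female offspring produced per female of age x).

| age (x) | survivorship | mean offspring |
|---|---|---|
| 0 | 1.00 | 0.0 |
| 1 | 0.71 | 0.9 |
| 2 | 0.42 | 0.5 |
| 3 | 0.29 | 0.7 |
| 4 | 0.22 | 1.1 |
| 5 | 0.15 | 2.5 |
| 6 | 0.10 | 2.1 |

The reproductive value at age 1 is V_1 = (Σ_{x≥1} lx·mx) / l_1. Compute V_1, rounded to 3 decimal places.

lx·mx for x ≥ 1: 0.639, 0.21, 0.203, 0.242, 0.375, 0.21 → sum = 1.879
V_1 = 1.879 / l_1 = 1.879 / 0.71 = 2.646479… → 2.646

2.646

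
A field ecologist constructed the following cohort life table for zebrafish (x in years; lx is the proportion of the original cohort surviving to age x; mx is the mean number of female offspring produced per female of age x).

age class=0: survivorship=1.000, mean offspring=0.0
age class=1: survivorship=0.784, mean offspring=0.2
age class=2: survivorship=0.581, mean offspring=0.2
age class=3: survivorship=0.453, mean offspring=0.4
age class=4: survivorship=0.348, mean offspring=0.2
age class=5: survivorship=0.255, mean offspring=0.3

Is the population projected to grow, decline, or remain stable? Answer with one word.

R0 = Σ lx·mx = 0 + 0.1568 + 0.1162 + 0.1812 + 0.0696 + 0.0765 = 0.6003
R0 < 1, so the population is declining.

declining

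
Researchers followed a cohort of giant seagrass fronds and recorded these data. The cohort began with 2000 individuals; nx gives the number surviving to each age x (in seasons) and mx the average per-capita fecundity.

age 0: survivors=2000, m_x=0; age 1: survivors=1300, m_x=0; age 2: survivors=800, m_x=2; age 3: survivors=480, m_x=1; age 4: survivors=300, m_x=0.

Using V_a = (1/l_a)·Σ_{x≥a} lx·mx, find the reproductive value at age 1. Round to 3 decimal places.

1.600

lx = nx/n0 = nx/2000: 1, 0.65, 0.4, 0.24, 0.15
lx·mx for x ≥ 1: 0, 0.8, 0.24, 0 → sum = 1.04
V_1 = 1.04 / l_1 = 1.04 / 0.65 = 1.6 → 1.600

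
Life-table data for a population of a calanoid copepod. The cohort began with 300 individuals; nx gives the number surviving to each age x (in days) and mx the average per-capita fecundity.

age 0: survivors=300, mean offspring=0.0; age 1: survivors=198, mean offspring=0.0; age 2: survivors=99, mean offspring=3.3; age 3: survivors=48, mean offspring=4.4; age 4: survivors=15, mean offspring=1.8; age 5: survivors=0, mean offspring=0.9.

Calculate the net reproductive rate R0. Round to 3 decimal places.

1.883

lx = nx/n0 = nx/300: 1, 0.66, 0.33, 0.16, 0.05, 0
lx·mx by age: 0, 0, 1.089, 0.704, 0.09, 0
R0 = Σ lx·mx = 1.883 → 1.883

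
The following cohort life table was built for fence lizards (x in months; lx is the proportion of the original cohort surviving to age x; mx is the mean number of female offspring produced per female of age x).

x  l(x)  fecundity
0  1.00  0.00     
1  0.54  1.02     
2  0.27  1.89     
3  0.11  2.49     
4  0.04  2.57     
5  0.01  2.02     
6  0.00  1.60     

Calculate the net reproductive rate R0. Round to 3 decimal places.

1.458

lx·mx by age: 0, 0.5508, 0.5103, 0.2739, 0.1028, 0.0202, 0
R0 = Σ lx·mx = 1.458 → 1.458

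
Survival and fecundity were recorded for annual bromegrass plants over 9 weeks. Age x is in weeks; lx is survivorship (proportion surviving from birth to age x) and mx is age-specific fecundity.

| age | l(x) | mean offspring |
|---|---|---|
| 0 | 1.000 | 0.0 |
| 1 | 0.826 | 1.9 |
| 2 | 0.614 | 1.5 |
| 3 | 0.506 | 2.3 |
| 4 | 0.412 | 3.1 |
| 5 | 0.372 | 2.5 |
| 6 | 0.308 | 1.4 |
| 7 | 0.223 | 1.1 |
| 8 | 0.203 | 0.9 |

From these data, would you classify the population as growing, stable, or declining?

R0 = Σ lx·mx = 0 + 1.5694 + 0.921 + 1.1638 + 1.2772 + 0.93 + 0.4312 + 0.2453 + 0.1827 = 6.7206
R0 > 1, so the population is growing.

growing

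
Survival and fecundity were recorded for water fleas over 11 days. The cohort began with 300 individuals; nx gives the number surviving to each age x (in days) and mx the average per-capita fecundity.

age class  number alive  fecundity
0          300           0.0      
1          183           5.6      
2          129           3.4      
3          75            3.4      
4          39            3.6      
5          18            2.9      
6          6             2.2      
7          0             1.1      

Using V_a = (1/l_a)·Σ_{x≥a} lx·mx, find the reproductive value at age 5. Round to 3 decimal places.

lx = nx/n0 = nx/300: 1, 0.61, 0.43, 0.25, 0.13, 0.06, 0.02, 0
lx·mx for x ≥ 5: 0.174, 0.044, 0 → sum = 0.218
V_5 = 0.218 / l_5 = 0.218 / 0.06 = 3.633333… → 3.633

3.633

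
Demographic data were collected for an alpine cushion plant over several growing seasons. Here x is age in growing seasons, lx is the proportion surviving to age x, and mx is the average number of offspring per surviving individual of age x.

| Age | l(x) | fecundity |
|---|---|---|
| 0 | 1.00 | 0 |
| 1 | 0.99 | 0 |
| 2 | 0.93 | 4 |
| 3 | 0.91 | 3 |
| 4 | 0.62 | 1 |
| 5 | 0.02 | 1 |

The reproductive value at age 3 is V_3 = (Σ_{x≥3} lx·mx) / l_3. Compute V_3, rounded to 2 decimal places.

lx·mx for x ≥ 3: 2.73, 0.62, 0.02 → sum = 3.37
V_3 = 3.37 / l_3 = 3.37 / 0.91 = 3.703297… → 3.70

3.70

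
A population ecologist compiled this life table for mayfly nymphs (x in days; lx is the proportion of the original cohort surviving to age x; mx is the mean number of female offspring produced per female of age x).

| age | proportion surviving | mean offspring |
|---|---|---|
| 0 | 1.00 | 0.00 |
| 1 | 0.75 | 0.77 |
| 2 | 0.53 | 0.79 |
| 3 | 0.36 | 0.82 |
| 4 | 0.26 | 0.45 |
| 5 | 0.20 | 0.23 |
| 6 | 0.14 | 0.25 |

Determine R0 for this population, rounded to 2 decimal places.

1.49

lx·mx by age: 0, 0.5775, 0.4187, 0.2952, 0.117, 0.046, 0.035
R0 = Σ lx·mx = 1.4894 → 1.49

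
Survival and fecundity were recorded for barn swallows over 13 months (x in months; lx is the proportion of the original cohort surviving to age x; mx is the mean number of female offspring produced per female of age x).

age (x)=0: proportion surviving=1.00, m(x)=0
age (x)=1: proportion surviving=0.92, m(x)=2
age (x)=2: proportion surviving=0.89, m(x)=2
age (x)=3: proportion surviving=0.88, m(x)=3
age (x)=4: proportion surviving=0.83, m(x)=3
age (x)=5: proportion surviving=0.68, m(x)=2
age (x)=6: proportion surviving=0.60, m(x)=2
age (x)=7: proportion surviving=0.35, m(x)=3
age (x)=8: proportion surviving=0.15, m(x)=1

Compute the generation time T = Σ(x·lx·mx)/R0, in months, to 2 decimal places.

3.66

lx·mx: 0, 1.84, 1.78, 2.64, 2.49, 1.36, 1.2, 1.05, 0.15 → R0 = 12.51
x·lx·mx: 0, 1.84, 3.56, 7.92, 9.96, 6.8, 7.2, 7.35, 1.2 → Σ = 45.83
T = 45.83 / 12.51 = 3.663469… → 3.66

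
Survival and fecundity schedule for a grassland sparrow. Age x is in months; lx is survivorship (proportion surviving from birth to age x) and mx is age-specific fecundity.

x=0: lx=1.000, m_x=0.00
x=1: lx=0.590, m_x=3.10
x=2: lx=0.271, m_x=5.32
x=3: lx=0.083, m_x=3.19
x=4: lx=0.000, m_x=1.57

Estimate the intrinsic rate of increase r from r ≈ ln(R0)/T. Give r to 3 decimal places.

R0 = Σ lx·mx = 0 + 1.829 + 1.44172 + 0.26477 + 0 = 3.53549
Σ x·lx·mx = 5.50675; T = 5.50675/3.53549 = 1.55756…
r ≈ ln(R0)/T = ln(3.53549)/1.55756… = 0.81079… → 0.811

0.811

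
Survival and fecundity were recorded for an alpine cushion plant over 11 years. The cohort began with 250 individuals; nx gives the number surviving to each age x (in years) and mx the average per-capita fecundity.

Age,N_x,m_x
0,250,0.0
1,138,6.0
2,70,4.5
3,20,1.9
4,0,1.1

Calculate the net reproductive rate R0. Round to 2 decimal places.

lx = nx/n0 = nx/250: 1, 0.552, 0.28, 0.08, 0
lx·mx by age: 0, 3.312, 1.26, 0.152, 0
R0 = Σ lx·mx = 4.724 → 4.72

4.72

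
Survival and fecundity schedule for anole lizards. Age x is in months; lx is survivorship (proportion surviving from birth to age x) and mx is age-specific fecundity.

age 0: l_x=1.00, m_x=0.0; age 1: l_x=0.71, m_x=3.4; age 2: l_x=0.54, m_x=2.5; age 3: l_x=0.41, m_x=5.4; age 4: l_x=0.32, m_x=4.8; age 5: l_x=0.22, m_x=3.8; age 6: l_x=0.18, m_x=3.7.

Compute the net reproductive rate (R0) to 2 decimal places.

9.02

lx·mx by age: 0, 2.414, 1.35, 2.214, 1.536, 0.836, 0.666
R0 = Σ lx·mx = 9.016 → 9.02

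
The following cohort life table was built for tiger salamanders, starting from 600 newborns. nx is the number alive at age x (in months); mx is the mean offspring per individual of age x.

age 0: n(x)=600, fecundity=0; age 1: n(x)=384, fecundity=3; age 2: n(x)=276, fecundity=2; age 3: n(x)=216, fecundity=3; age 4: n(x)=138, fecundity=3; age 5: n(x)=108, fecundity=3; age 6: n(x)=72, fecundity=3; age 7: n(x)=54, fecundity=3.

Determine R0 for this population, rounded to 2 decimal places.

lx = nx/n0 = nx/600: 1, 0.64, 0.46, 0.36, 0.23, 0.18, 0.12, 0.09
lx·mx by age: 0, 1.92, 0.92, 1.08, 0.69, 0.54, 0.36, 0.27
R0 = Σ lx·mx = 5.78 → 5.78

5.78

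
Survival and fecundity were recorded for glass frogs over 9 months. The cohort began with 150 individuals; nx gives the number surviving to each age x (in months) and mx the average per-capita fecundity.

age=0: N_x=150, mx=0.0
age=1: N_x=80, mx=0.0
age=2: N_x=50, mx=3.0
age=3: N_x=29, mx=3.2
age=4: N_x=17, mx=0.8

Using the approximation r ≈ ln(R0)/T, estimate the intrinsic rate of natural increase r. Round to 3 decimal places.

0.217

lx = nx/n0 = nx/150: 1, 0.53333…, 0.33333…, 0.19333…, 0.11333…
R0 = Σ lx·mx = 0 + 0 + 1… + 0.61867… + 0.09067… = 1.709333…
Σ x·lx·mx = 4.218667…; T = 4.218667…/1.709333… = 2.46802…
r ≈ ln(R0)/T = ln(1.709333…)/2.46802… = 0.21722… → 0.217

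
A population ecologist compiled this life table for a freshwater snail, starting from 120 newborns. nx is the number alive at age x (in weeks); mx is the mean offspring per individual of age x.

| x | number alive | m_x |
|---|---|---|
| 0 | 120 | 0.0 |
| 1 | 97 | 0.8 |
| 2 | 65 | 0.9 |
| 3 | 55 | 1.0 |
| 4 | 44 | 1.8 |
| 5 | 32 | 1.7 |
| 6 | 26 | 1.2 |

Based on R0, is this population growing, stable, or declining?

growing

lx = nx/n0 = nx/120: 1, 0.80833…, 0.54167…, 0.45833…, 0.36667…, 0.26667…, 0.21667…
R0 = Σ lx·mx = 0 + 0.646667… + 0.4875… + 0.458333… + 0.66… + 0.453333… + 0.26… = 2.965833…
R0 > 1, so the population is growing.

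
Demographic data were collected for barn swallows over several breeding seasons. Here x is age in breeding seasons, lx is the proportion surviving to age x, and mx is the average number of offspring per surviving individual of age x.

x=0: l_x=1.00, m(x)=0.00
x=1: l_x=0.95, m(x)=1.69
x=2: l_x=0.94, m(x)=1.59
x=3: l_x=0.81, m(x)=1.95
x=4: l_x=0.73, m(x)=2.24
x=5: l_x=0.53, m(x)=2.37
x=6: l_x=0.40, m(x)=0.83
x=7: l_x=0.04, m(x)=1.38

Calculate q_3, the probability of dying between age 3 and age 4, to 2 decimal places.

q_3 = (l_3 − l_4) / l_3 = (0.81 − 0.73) / 0.81
     = 0.08 / 0.81 = 0.098765… → 0.10

0.10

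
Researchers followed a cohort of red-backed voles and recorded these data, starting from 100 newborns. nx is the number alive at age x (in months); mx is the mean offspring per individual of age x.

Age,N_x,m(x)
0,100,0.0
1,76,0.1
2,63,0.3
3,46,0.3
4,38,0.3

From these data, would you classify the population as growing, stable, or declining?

declining

lx = nx/n0 = nx/100: 1, 0.76, 0.63, 0.46, 0.38
R0 = Σ lx·mx = 0 + 0.076 + 0.189 + 0.138 + 0.114 = 0.517
R0 < 1, so the population is declining.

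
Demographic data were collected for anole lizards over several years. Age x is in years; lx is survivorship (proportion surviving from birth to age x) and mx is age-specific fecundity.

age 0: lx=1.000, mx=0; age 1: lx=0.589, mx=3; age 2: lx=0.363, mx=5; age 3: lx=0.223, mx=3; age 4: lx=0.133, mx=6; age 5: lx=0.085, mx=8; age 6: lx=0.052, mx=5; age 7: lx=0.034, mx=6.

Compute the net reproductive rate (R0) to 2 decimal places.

6.19

lx·mx by age: 0, 1.767, 1.815, 0.669, 0.798, 0.68, 0.26, 0.204
R0 = Σ lx·mx = 6.193 → 6.19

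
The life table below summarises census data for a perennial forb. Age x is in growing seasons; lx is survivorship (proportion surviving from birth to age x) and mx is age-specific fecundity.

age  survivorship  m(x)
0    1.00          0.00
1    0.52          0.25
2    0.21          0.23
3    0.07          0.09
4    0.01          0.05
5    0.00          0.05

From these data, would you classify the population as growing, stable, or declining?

R0 = Σ lx·mx = 0 + 0.13 + 0.0483 + 0.0063 + 0.0005 + 0 = 0.1851
R0 < 1, so the population is declining.

declining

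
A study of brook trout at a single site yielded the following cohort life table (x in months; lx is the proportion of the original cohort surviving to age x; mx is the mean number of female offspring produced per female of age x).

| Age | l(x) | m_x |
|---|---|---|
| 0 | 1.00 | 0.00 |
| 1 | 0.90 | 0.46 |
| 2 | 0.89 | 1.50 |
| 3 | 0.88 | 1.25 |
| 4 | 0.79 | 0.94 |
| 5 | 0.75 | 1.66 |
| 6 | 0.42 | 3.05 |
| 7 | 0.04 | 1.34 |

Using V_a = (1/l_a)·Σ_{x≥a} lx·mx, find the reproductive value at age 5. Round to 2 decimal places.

lx·mx for x ≥ 5: 1.245, 1.281, 0.0536 → sum = 2.5796
V_5 = 2.5796 / l_5 = 2.5796 / 0.75 = 3.439467… → 3.44

3.44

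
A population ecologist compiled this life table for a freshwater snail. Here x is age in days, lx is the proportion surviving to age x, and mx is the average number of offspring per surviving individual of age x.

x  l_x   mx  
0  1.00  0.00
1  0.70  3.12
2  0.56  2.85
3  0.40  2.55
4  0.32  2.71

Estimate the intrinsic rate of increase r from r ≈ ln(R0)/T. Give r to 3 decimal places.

R0 = Σ lx·mx = 0 + 2.184 + 1.596 + 1.02 + 0.8672 = 5.6672
Σ x·lx·mx = 11.9048; T = 11.9048/5.6672 = 2.10065…
r ≈ ln(R0)/T = ln(5.6672)/2.10065… = 0.82579… → 0.826

0.826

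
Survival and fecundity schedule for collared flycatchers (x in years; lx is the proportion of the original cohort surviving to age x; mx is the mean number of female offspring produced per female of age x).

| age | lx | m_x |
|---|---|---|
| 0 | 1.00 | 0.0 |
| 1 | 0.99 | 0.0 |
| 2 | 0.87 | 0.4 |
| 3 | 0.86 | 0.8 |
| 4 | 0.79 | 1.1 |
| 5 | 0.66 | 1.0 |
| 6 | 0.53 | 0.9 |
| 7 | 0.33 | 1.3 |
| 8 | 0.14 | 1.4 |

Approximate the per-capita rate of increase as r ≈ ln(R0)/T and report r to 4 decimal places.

R0 = Σ lx·mx = 0 + 0 + 0.348 + 0.688 + 0.869 + 0.66 + 0.477 + 0.429 + 0.196 = 3.667
Σ x·lx·mx = 16.969; T = 16.969/3.667 = 4.62749…
r ≈ ln(R0)/T = ln(3.667)/4.62749… = 0.280795… → 0.2808

0.2808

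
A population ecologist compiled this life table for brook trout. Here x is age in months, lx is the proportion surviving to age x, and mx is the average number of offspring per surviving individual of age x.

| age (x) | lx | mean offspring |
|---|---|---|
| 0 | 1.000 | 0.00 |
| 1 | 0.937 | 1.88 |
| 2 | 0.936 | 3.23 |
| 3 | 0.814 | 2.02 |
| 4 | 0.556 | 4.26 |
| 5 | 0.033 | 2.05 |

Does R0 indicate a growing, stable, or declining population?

R0 = Σ lx·mx = 0 + 1.76156 + 3.02328 + 1.64428 + 2.36856 + 0.06765 = 8.86533
R0 > 1, so the population is growing.

growing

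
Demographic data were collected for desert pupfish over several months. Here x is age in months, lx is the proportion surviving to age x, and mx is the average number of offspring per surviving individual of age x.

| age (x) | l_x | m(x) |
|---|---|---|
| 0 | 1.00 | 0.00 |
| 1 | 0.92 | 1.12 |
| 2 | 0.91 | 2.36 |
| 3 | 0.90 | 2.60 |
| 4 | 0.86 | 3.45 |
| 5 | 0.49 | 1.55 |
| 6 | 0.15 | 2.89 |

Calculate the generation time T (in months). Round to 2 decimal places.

3.16

lx·mx: 0, 1.0304, 2.1476, 2.34, 2.967, 0.7595, 0.4335 → R0 = 9.678
x·lx·mx: 0, 1.0304, 4.2952, 7.02, 11.868, 3.7975, 2.601 → Σ = 30.6121
T = 30.6121 / 9.678 = 3.163061… → 3.16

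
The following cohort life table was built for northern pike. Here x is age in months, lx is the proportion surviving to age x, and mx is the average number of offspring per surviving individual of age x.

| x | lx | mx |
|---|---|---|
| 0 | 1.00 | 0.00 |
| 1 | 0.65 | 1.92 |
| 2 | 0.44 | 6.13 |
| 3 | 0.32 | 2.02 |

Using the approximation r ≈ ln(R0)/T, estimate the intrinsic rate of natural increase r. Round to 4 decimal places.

R0 = Σ lx·mx = 0 + 1.248 + 2.6972 + 0.6464 = 4.5916
Σ x·lx·mx = 8.5816; T = 8.5816/4.5916 = 1.86898…
r ≈ ln(R0)/T = ln(4.5916)/1.86898… = 0.815541… → 0.8155

0.8155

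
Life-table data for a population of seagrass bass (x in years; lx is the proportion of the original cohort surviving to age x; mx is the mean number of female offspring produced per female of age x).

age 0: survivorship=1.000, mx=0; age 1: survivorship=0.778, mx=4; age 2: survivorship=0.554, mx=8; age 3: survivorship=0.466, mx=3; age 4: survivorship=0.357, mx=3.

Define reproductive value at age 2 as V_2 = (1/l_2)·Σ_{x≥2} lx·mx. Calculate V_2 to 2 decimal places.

12.46

lx·mx for x ≥ 2: 4.432, 1.398, 1.071 → sum = 6.901
V_2 = 6.901 / l_2 = 6.901 / 0.554 = 12.456679… → 12.46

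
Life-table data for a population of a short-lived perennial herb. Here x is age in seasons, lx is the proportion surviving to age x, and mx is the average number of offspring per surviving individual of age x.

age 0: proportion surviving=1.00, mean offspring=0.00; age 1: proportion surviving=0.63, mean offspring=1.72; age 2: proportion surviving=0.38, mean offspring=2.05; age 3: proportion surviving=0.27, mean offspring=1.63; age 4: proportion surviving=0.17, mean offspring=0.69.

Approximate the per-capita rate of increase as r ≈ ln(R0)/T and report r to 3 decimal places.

0.483

R0 = Σ lx·mx = 0 + 1.0836 + 0.779 + 0.4401 + 0.1173 = 2.42
Σ x·lx·mx = 4.4311; T = 4.4311/2.42 = 1.83103…
r ≈ ln(R0)/T = ln(2.42)/1.83103… = 0.48266… → 0.483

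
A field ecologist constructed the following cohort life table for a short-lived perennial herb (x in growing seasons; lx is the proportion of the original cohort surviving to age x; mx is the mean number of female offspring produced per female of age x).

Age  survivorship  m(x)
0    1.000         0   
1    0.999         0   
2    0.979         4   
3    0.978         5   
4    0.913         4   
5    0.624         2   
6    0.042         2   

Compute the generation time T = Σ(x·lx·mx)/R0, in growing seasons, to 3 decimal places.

lx·mx: 0, 0, 3.916, 4.89, 3.652, 1.248, 0.084 → R0 = 13.79
x·lx·mx: 0, 0, 7.832, 14.67, 14.608, 6.24, 0.504 → Σ = 43.854
T = 43.854 / 13.79 = 3.180131… → 3.180

3.180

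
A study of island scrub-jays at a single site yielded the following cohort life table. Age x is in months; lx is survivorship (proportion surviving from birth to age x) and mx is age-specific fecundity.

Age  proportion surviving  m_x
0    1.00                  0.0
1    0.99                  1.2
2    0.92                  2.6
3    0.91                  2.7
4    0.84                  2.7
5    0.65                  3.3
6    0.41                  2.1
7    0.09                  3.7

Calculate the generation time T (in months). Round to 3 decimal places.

lx·mx: 0, 1.188, 2.392, 2.457, 2.268, 2.145, 0.861, 0.333 → R0 = 11.644
x·lx·mx: 0, 1.188, 4.784, 7.371, 9.072, 10.725, 5.166, 2.331 → Σ = 40.637
T = 40.637 / 11.644 = 3.489952… → 3.490

3.490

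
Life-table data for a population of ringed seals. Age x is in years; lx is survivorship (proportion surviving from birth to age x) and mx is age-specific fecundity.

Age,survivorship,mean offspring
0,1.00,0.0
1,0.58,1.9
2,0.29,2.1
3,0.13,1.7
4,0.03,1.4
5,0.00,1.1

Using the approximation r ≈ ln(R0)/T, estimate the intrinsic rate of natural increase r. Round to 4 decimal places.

0.4260

R0 = Σ lx·mx = 0 + 1.102 + 0.609 + 0.221 + 0.042 + 0 = 1.974
Σ x·lx·mx = 3.151; T = 3.151/1.974 = 1.59625…
r ≈ ln(R0)/T = ln(1.974)/1.59625… = 0.426037… → 0.4260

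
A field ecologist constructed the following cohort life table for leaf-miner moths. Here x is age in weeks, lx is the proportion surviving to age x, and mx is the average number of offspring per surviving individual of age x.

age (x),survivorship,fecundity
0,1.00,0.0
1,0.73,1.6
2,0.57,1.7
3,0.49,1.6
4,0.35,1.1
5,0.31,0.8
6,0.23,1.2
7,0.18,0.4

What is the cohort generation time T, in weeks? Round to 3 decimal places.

2.665

lx·mx: 0, 1.168, 0.969, 0.784, 0.385, 0.248, 0.276, 0.072 → R0 = 3.902
x·lx·mx: 0, 1.168, 1.938, 2.352, 1.54, 1.24, 1.656, 0.504 → Σ = 10.398
T = 10.398 / 3.902 = 2.664787… → 2.665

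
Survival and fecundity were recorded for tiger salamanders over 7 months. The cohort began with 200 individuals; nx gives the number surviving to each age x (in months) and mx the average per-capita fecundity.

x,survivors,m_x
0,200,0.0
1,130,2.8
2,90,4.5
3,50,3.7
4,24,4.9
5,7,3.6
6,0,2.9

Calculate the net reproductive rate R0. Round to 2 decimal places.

lx = nx/n0 = nx/200: 1, 0.65, 0.45, 0.25, 0.12, 0.035, 0
lx·mx by age: 0, 1.82, 2.025, 0.925, 0.588, 0.126, 0
R0 = Σ lx·mx = 5.484 → 5.48

5.48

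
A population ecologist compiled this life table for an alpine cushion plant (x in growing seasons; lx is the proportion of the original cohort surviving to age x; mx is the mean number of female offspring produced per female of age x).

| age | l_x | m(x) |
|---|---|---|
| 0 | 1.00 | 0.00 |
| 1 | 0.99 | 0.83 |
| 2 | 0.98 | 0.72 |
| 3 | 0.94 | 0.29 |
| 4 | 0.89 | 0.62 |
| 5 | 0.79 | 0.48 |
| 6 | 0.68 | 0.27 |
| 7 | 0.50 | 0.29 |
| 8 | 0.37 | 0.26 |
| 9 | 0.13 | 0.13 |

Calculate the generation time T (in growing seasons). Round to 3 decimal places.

3.213

lx·mx: 0, 0.8217, 0.7056, 0.2726, 0.5518, 0.3792, 0.1836, 0.145, 0.0962, 0.0169 → R0 = 3.1726
x·lx·mx: 0, 0.8217, 1.4112, 0.8178, 2.2072, 1.896, 1.1016, 1.015, 0.7696, 0.1521 → Σ = 10.1922
T = 10.1922 / 3.1726 = 3.21257… → 3.213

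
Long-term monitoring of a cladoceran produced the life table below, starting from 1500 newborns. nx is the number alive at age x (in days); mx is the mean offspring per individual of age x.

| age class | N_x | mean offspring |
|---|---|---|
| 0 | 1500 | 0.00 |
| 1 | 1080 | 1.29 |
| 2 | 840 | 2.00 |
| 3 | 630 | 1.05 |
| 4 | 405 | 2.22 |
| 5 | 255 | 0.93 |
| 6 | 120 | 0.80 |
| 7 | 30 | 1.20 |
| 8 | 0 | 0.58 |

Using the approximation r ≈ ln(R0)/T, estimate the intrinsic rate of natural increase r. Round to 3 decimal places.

lx = nx/n0 = nx/1500: 1, 0.72, 0.56, 0.42, 0.27, 0.17, 0.08, 0.02, 0
R0 = Σ lx·mx = 0 + 0.9288 + 1.12 + 0.441 + 0.5994 + 0.1581 + 0.064 + 0.024 + 0 = 3.3353
Σ x·lx·mx = 8.2319; T = 8.2319/3.3353 = 2.46811…
r ≈ ln(R0)/T = ln(3.3353)/2.46811… = 0.48805… → 0.488

0.488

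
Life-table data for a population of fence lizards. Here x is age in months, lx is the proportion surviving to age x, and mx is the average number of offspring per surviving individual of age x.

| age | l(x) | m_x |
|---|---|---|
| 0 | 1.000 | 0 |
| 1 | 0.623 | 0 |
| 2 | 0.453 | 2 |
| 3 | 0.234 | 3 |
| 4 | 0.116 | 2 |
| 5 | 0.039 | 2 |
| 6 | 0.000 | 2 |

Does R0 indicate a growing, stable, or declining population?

R0 = Σ lx·mx = 0 + 0 + 0.906 + 0.702 + 0.232 + 0.078 + 0 = 1.918
R0 > 1, so the population is growing.

growing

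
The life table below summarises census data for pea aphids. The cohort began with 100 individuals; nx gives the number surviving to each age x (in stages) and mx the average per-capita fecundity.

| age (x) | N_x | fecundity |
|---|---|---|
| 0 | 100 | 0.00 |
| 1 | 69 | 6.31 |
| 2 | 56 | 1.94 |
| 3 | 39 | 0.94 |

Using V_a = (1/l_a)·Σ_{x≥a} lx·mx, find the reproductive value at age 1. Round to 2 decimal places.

8.42

lx = nx/n0 = nx/100: 1, 0.69, 0.56, 0.39
lx·mx for x ≥ 1: 4.3539, 1.0864, 0.3666 → sum = 5.8069
V_1 = 5.8069 / l_1 = 5.8069 / 0.69 = 8.415797… → 8.42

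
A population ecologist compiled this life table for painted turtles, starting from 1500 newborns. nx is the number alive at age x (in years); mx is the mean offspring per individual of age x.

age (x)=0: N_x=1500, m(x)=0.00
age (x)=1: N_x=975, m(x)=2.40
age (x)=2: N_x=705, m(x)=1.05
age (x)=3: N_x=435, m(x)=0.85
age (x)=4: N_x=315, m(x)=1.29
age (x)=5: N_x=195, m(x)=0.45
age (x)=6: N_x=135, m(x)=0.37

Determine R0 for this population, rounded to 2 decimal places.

lx = nx/n0 = nx/1500: 1, 0.65, 0.47, 0.29, 0.21, 0.13, 0.09
lx·mx by age: 0, 1.56, 0.4935, 0.2465, 0.2709, 0.0585, 0.0333
R0 = Σ lx·mx = 2.6627 → 2.66

2.66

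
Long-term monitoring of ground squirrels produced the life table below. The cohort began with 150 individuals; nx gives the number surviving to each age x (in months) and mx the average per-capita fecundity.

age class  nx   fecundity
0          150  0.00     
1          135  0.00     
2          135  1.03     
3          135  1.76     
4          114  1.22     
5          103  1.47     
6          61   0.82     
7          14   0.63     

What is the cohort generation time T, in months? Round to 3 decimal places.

lx = nx/n0 = nx/150: 1, 0.9, 0.9, 0.9, 0.76, 0.68667…, 0.40667…, 0.09333…
lx·mx: 0, 0, 0.927, 1.584, 0.9272, 1.0094…, 0.333467…, 0.0588… → R0 = 4.839867…
x·lx·mx: 0, 0, 1.854, 4.752, 3.7088, 5.047…, 2.0008…, 0.4116… → Σ = 17.7742…
T = 17.7742… / 4.839867… = 3.672457… → 3.672

3.672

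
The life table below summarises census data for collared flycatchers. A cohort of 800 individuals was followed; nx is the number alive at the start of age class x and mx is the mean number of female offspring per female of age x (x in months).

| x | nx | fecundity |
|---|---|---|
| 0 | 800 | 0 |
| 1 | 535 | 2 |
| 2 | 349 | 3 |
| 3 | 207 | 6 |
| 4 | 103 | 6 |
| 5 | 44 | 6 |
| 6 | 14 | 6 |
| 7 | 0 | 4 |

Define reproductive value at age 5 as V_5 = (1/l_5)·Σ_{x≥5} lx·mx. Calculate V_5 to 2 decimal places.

7.91

lx = nx/n0 = nx/800: 1, 0.66875, 0.43625, 0.25875, 0.12875, 0.055, 0.0175, 0
lx·mx for x ≥ 5: 0.33, 0.105, 0 → sum = 0.435
V_5 = 0.435 / l_5 = 0.435 / 0.055 = 7.909091… → 7.91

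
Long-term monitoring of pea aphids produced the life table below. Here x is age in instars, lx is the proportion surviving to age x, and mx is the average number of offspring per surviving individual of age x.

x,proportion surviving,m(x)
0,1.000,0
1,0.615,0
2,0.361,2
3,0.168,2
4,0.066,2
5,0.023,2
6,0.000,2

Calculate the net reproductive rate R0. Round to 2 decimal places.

lx·mx by age: 0, 0, 0.722, 0.336, 0.132, 0.046, 0
R0 = Σ lx·mx = 1.236 → 1.24

1.24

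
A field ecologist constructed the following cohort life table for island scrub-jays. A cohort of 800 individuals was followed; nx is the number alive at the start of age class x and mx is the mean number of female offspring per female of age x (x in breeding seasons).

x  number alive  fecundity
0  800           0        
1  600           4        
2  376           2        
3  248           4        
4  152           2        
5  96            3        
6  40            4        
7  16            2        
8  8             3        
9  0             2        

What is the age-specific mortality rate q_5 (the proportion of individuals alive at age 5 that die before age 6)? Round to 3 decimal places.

0.583

lx = nx/n0 = nx/800: 1, 0.75, 0.47, 0.31, 0.19, 0.12, 0.05, 0.02, 0.01, 0
q_5 = (l_5 − l_6) / l_5 = (0.12 − 0.05) / 0.12
     = 0.07 / 0.12 = 0.583333… → 0.583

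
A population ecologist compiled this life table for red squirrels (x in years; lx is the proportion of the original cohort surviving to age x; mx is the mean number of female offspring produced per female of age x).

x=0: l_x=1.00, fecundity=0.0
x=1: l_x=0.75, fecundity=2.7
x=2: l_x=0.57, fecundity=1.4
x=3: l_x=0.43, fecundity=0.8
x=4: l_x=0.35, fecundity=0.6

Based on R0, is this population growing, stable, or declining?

growing

R0 = Σ lx·mx = 0 + 2.025 + 0.798 + 0.344 + 0.21 = 3.377
R0 > 1, so the population is growing.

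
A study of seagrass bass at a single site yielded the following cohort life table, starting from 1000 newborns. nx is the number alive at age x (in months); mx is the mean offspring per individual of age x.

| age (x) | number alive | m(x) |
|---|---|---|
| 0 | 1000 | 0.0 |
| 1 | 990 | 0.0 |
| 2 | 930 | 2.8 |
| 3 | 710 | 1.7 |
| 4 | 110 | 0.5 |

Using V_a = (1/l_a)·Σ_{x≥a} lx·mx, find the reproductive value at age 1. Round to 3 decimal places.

lx = nx/n0 = nx/1000: 1, 0.99, 0.93, 0.71, 0.11
lx·mx for x ≥ 1: 0, 2.604, 1.207, 0.055 → sum = 3.866
V_1 = 3.866 / l_1 = 3.866 / 0.99 = 3.905051… → 3.905

3.905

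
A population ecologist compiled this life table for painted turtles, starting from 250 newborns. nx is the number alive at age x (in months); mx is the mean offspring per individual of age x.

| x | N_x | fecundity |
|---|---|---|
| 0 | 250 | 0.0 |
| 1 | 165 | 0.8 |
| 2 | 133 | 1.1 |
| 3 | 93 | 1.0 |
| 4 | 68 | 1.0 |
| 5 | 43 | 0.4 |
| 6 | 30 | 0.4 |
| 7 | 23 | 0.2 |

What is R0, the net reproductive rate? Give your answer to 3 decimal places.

lx = nx/n0 = nx/250: 1, 0.66, 0.532, 0.372, 0.272, 0.172, 0.12, 0.092
lx·mx by age: 0, 0.528, 0.5852, 0.372, 0.272, 0.0688, 0.048, 0.0184
R0 = Σ lx·mx = 1.8924 → 1.892

1.892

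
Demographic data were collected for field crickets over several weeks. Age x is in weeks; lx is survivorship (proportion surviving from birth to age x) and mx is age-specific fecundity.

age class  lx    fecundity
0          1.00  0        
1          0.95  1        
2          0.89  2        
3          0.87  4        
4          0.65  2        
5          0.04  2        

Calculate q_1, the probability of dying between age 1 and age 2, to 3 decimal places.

q_1 = (l_1 − l_2) / l_1 = (0.95 − 0.89) / 0.95
     = 0.06 / 0.95 = 0.063158… → 0.063

0.063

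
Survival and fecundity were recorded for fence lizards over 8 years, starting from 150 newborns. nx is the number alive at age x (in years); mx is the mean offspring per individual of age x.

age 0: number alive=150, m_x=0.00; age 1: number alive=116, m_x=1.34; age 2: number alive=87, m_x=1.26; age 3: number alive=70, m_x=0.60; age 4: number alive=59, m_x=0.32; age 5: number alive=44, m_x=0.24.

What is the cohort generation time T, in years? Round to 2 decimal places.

lx = nx/n0 = nx/150: 1, 0.77333…, 0.58, 0.46667…, 0.39333…, 0.29333…
lx·mx: 0, 1.036267…, 0.7308, 0.28…, 0.125867…, 0.0704… → R0 = 2.243333…
x·lx·mx: 0, 1.036267…, 1.4616, 0.84…, 0.503467…, 0.352… → Σ = 4.193333…
T = 4.193333… / 2.243333… = 1.869242… → 1.87

1.87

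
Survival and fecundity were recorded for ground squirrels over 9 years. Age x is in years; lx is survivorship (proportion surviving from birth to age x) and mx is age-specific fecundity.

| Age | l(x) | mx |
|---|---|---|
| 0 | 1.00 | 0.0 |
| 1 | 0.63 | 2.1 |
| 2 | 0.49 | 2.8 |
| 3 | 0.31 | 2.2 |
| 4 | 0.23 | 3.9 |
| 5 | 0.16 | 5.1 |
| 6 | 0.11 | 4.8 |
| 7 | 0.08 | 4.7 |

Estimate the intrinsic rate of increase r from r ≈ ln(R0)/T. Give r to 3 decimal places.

R0 = Σ lx·mx = 0 + 1.323 + 1.372 + 0.682 + 0.897 + 0.816 + 0.528 + 0.376 = 5.994
Σ x·lx·mx = 19.581; T = 19.581/5.994 = 3.26677…
r ≈ ln(R0)/T = ln(5.994)/3.26677… = 0.54817… → 0.548

0.548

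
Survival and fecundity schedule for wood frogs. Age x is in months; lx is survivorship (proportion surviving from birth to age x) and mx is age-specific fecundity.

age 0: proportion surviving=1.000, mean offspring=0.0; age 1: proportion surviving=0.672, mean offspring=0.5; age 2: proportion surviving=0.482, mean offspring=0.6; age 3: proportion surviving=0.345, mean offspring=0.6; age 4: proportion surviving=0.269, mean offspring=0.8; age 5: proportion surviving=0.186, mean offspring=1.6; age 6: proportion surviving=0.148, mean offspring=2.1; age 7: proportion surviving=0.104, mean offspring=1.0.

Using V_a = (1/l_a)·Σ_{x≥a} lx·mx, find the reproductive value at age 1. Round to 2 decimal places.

2.62

lx·mx for x ≥ 1: 0.336, 0.2892, 0.207, 0.2152, 0.2976, 0.3108, 0.104 → sum = 1.7598
V_1 = 1.7598 / l_1 = 1.7598 / 0.672 = 2.61875 → 2.62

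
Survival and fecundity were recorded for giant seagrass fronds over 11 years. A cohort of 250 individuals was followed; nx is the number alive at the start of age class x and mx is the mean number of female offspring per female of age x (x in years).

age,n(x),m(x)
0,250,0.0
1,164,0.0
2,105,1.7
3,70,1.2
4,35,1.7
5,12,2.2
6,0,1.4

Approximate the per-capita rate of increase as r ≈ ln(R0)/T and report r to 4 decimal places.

lx = nx/n0 = nx/250: 1, 0.656, 0.42, 0.28, 0.14, 0.048, 0
R0 = Σ lx·mx = 0 + 0 + 0.714 + 0.336 + 0.238 + 0.1056 + 0 = 1.3936
Σ x·lx·mx = 3.916; T = 3.916/1.3936 = 2.80999…
r ≈ ln(R0)/T = ln(1.3936)/2.80999… = 0.118111… → 0.1181

0.1181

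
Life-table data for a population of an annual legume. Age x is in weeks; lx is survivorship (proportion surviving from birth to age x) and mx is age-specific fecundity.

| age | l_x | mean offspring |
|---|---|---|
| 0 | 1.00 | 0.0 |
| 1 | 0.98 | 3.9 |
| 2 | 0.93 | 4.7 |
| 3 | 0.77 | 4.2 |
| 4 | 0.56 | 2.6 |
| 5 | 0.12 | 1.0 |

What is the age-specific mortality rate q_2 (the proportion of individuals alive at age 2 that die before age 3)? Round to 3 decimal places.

q_2 = (l_2 − l_3) / l_2 = (0.93 − 0.77) / 0.93
     = 0.16 / 0.93 = 0.172043… → 0.172

0.172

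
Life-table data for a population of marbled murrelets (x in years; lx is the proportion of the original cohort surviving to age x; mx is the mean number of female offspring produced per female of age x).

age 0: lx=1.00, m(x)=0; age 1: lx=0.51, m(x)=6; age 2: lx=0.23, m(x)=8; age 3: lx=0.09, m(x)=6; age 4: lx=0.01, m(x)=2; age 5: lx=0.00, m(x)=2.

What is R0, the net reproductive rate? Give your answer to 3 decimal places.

5.460

lx·mx by age: 0, 3.06, 1.84, 0.54, 0.02, 0
R0 = Σ lx·mx = 5.46 → 5.460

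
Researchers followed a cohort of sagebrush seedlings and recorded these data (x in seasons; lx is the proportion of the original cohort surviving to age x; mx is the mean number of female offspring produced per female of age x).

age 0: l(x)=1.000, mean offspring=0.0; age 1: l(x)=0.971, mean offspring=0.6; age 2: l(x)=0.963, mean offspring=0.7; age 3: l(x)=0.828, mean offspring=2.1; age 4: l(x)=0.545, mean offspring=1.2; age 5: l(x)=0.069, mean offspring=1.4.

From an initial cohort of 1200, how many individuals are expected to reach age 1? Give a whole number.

Expected survivors = N0 · l_1 = 1200 × 0.971 = 1165.2 → 1165

1165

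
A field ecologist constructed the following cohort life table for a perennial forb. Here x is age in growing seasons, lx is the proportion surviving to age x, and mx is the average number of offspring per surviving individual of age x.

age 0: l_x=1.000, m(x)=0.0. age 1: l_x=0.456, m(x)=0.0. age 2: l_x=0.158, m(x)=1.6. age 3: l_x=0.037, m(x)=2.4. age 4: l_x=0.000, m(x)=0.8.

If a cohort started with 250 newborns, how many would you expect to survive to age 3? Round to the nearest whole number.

Expected survivors = N0 · l_3 = 250 × 0.037 = 9.25 → 9

9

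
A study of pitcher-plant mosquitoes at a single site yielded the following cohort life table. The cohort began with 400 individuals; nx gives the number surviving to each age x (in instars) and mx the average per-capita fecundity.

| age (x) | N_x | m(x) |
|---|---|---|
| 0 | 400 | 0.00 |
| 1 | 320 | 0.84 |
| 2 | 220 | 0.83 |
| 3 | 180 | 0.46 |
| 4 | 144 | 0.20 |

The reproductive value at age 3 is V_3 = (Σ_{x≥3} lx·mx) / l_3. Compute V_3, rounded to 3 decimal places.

lx = nx/n0 = nx/400: 1, 0.8, 0.55, 0.45, 0.36
lx·mx for x ≥ 3: 0.207, 0.072 → sum = 0.279
V_3 = 0.279 / l_3 = 0.279 / 0.45 = 0.62 → 0.620

0.620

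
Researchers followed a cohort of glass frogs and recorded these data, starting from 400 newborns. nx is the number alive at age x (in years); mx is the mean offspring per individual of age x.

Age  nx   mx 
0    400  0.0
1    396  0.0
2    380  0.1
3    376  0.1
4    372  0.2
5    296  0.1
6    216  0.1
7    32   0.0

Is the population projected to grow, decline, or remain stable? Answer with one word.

declining

lx = nx/n0 = nx/400: 1, 0.99, 0.95, 0.94, 0.93, 0.74, 0.54, 0.08
R0 = Σ lx·mx = 0 + 0 + 0.095 + 0.094 + 0.186 + 0.074 + 0.054 + 0 = 0.503
R0 < 1, so the population is declining.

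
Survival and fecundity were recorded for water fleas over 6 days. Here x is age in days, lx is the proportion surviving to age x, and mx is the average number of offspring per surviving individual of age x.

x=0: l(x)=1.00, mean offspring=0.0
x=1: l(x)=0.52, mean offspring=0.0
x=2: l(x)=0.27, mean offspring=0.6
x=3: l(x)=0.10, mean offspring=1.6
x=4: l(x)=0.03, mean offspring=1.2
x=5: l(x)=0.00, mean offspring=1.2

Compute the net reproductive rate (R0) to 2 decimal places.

0.36

lx·mx by age: 0, 0, 0.162, 0.16, 0.036, 0
R0 = Σ lx·mx = 0.358 → 0.36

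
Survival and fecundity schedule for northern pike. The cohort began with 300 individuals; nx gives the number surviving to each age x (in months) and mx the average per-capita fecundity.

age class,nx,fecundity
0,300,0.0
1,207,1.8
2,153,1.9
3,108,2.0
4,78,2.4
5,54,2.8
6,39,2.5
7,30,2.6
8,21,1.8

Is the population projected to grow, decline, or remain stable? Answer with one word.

growing

lx = nx/n0 = nx/300: 1, 0.69, 0.51, 0.36, 0.26, 0.18, 0.13, 0.1, 0.07
R0 = Σ lx·mx = 0 + 1.242 + 0.969 + 0.72 + 0.624 + 0.504 + 0.325 + 0.26 + 0.126 = 4.77
R0 > 1, so the population is growing.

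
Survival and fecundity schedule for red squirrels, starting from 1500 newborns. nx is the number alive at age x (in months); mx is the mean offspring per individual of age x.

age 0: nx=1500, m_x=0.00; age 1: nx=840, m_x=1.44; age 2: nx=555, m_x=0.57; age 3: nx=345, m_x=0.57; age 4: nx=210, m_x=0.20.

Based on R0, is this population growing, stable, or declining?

growing

lx = nx/n0 = nx/1500: 1, 0.56, 0.37, 0.23, 0.14
R0 = Σ lx·mx = 0 + 0.8064 + 0.2109 + 0.1311 + 0.028 = 1.1764
R0 > 1, so the population is growing.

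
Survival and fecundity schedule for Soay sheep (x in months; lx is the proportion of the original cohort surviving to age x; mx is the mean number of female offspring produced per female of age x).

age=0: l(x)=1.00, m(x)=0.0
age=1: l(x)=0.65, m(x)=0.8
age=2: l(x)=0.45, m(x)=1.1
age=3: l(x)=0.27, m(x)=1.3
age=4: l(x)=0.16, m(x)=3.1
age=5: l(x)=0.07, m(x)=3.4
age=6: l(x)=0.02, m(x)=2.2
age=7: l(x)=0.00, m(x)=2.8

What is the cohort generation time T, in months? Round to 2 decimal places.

2.80

lx·mx: 0, 0.52, 0.495, 0.351, 0.496, 0.238, 0.044, 0 → R0 = 2.144
x·lx·mx: 0, 0.52, 0.99, 1.053, 1.984, 1.19, 0.264, 0 → Σ = 6.001
T = 6.001 / 2.144 = 2.798974… → 2.80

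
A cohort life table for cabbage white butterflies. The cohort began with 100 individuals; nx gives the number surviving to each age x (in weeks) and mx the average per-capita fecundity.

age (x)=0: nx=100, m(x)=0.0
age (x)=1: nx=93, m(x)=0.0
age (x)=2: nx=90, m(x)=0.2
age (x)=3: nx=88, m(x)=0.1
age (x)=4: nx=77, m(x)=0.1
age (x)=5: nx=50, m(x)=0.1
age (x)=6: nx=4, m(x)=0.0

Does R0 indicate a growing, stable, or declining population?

lx = nx/n0 = nx/100: 1, 0.93, 0.9, 0.88, 0.77, 0.5, 0.04
R0 = Σ lx·mx = 0 + 0 + 0.18 + 0.088 + 0.077 + 0.05 + 0 = 0.395
R0 < 1, so the population is declining.

declining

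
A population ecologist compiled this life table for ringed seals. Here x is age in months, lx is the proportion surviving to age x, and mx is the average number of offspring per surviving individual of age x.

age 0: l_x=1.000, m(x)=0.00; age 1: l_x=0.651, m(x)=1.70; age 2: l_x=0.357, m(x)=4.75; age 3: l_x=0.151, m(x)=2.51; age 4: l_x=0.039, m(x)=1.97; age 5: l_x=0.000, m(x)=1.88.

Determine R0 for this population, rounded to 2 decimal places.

lx·mx by age: 0, 1.1067, 1.69575, 0.37901, 0.07683, 0
R0 = Σ lx·mx = 3.25829 → 3.26

3.26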